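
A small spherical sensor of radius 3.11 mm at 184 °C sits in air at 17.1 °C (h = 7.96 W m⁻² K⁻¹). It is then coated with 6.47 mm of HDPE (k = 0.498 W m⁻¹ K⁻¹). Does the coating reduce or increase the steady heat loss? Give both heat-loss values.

Critical radius for a sphere: r_cr = 2k/h = 0.125 m = 12.5 cm.
Outer radius after coating: r₂ = 0.00311 + 0.00647 = 0.00958 m.
Since r₁ < r_cr and r₂ ≤ r_cr, the coating moves toward the maximum at r_cr — heat loss rises.
Bare: R = 1/(4πr₁²h) = 1034 K/W; Q = 166.9/1034 = 0.161 W.
Coated: R = R_cond + R_conv = 143.6 K/W; Q = 166.9/143.6 = 1.16 W.

increases: 0.161 → 1.16 W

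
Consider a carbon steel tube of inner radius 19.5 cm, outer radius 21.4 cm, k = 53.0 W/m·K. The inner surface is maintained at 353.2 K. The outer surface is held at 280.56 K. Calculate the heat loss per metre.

Q' = 2.60×10^5 W/m

Q' = 2πk·ΔT/ln(r₂/r₁) = 2π × 53.0 × 72.64 / ln(0.214/0.195) = 2.60×10^5 W/m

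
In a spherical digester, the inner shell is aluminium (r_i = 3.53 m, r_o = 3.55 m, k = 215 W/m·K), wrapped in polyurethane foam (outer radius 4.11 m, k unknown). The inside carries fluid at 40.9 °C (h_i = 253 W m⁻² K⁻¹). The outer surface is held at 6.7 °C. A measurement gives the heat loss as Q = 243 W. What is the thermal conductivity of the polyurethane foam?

ΣR = ΔT/Q = |40.9 − 6.7|/243 = 0.1407 K/W
Known resistances:
  R_conv,in = 1/(4πr²h) = 1/(4π·3.53²·253) = 2.524×10^-5 K/W
  R_aluminium = (1/3.53 − 1/3.55)/(4πk) = 0.001596/(4π·215) = 5.907×10^-7 K/W
R_polyurethane foam = ΣR − ΣR_known = 0.1407 − 2.583×10^-5 = 0.1407 K/W
(1/r₁−1/r₂)/(4πk) = 0.1407 ⇒ k = 0.03838/(4π·0.1407) = 0.0217 W/m·K

k = 0.0217 W/m·K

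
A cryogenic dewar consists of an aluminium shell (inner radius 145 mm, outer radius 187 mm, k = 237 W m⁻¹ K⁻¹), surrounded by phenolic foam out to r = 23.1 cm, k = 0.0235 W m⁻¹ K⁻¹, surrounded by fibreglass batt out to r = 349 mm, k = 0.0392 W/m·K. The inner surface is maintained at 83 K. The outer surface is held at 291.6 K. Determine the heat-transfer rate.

Treat each layer as a resistance in series:
  R_aluminium = (1/0.145 − 1/0.187)/(4πk) = 1.549/(4π·237) = 5.201×10^-4 K/W
  R_phenolic foam = (1/0.187 − 1/0.231)/(4πk) = 1.019/(4π·0.0235) = 3.449 K/W
  R_fibreglass batt = (1/0.231 − 1/0.349)/(4πk) = 1.464/(4π·0.0392) = 2.971 K/W
ΣR = 5.201×10^-4 + 3.449 + 2.971 = 6.421 K/W
Q = ΔT/ΣR = (83 K − 291.6 K)/6.421 = -32.5 W
(Negative Q ⇒ heat flows inward; heat gain = 32.5 W.)

Q = 32.5 W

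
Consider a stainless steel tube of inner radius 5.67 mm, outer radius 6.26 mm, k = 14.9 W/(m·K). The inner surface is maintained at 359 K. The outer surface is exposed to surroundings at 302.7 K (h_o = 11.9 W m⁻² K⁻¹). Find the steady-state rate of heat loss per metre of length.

Treat each layer as a resistance in series:
  R'_stainless steel = ln(0.00626/0.00567)/(2πk) = 0.09899/(2π·14.9) = 0.001057 m·K/W
  R'_conv,out = 1/(2πr h) = 1/(2π·0.00626·11.9) = 2.136 m·K/W
ΣR = 0.001057 + 2.136 = 2.137 m·K/W
Q' = ΔT/ΣR = (359 K − 302.7 K)/2.137 = 26.3 W/m

Q' = 26.3 W/m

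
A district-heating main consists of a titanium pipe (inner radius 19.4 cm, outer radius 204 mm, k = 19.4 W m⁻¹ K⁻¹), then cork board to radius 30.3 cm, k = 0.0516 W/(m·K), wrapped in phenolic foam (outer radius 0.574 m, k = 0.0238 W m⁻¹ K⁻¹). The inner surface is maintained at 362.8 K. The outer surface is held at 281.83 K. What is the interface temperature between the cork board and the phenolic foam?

T = 344.8 K

Series thermal resistances, inner to outer:
  R'_titanium = ln(0.204/0.194)/(2πk) = 0.05026/(2π·19.4) = 4.123×10^-4 m·K/W
  R'_cork board = ln(0.303/0.204)/(2πk) = 0.3956/(2π·0.0516) = 1.220 m·K/W
  R'_phenolic foam = ln(0.574/0.303)/(2πk) = 0.6389/(2π·0.0238) = 4.272 m·K/W
ΣR = 4.123×10^-4 + 1.220 + 4.272 = 5.492 m·K/W
Q' = ΔT/ΣR = (362.8 K − 281.83 K)/5.492 = 14.74 W/m
From the inner boundary to the cork board/phenolic foam interface, ΣR_partial = 1.220 m·K/W.
T_interface = T_in − Q'·ΣR_partial = 362.8 K − (14.74)(1.220) = 344.8 K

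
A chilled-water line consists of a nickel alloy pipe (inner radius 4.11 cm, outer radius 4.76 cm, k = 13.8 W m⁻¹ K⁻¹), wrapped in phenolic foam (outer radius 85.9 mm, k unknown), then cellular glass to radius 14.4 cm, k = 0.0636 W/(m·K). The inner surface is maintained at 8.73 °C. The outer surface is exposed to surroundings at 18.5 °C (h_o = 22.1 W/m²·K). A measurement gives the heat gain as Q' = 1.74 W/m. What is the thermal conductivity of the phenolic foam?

ΣR = ΔT/Q' = |8.73 − 18.5|/1.74 = 5.615 m·K/W
Known resistances:
  R'_nickel alloy = ln(0.0476/0.0411)/(2πk) = 0.1468/(2π·13.8) = 0.001693 m·K/W
  R'_cellular glass = ln(0.144/0.0859)/(2πk) = 0.5166/(2π·0.0636) = 1.293 m·K/W
  R'_conv,out = 1/(2πr h) = 1/(2π·0.144·22.1) = 0.05001 m·K/W
R_phenolic foam = ΣR − ΣR_known = 5.615 − 1.345 = 4.270 m·K/W
ln(r₂/r₁)/(2πk) = 4.270 ⇒ k = 0.5904/(2π·4.270) = 0.0220 W/m·K

k = 0.0220 W/m·K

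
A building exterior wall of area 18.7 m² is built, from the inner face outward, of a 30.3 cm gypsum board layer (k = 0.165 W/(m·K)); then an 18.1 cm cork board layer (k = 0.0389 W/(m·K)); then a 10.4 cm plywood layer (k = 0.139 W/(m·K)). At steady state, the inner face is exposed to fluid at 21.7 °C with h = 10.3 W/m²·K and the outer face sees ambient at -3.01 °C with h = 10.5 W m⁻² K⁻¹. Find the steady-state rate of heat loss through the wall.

Q = 62.2 W

Treat each layer as a resistance in series:
  R_conv,in = 1/(hA) = 1/(10.3·18.7) = 0.005192 K/W
  R_gypsum board = L/(kA) = 0.303/(0.165·18.7) = 0.09820 K/W
  R_cork board = L/(kA) = 0.181/(0.0389·18.7) = 0.2488 K/W
  R_plywood = L/(kA) = 0.104/(0.139·18.7) = 0.04001 K/W
  R_conv,out = 1/(hA) = 1/(10.5·18.7) = 0.005093 K/W
ΣR = 0.005192 + 0.09820 + 0.2488 + 0.04001 + 0.005093 = 0.3973 K/W
Q = ΔT/ΣR = (21.7 °C − -3.01 °C)/0.3973 = 62.2 W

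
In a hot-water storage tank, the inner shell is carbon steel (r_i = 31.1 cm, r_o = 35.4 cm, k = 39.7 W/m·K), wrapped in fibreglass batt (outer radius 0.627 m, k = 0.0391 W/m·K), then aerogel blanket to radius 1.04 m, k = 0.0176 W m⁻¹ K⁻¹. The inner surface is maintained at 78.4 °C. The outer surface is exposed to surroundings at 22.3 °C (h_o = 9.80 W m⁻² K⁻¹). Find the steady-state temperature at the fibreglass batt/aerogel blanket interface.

T = 52.3 °C

Series thermal resistances, inner to outer:
  R_carbon steel = (1/0.311 − 1/0.354)/(4πk) = 0.3906/(4π·39.7) = 7.829×10^-4 K/W
  R_fibreglass batt = (1/0.354 − 1/0.627)/(4πk) = 1.230/(4π·0.0391) = 2.503 K/W
  R_aerogel blanket = (1/0.627 − 1/1.04)/(4πk) = 0.6334/(4π·0.0176) = 2.864 K/W
  R_conv,out = 1/(4πr²h) = 1/(4π·1.04²·9.80) = 0.007508 K/W
ΣR = 7.829×10^-4 + 2.503 + 2.864 + 0.007508 = 5.375 K/W
Q = ΔT/ΣR = (78.4 °C − 22.3 °C)/5.375 = 10.44 W
From the inner boundary to the fibreglass batt/aerogel blanket interface, ΣR_partial = 2.504 K/W.
T_interface = T_in − Q·ΣR_partial = 78.4 °C − (10.44)(2.504) = 52.3 °C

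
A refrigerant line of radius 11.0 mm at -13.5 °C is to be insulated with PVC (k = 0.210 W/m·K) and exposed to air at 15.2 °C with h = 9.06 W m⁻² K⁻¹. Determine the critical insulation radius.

For a cylinder, r_cr = k_ins/h = 0.210/9.06 = 0.0232 m = 2.32 cm

r_cr = 2.32 cm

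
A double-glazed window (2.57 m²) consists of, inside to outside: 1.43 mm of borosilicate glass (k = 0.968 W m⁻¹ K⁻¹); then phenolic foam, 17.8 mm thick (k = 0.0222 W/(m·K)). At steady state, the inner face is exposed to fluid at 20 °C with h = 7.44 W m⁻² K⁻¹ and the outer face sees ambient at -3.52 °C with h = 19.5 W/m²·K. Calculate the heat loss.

Treat each layer as a resistance in series:
  R_conv,in = 1/(hA) = 1/(7.44·2.57) = 0.05230 K/W
  R_borosilicate glass = L/(kA) = 0.00143/(0.968·2.57) = 5.748×10^-4 K/W
  R_phenolic foam = L/(kA) = 0.0178/(0.0222·2.57) = 0.3120 K/W
  R_conv,out = 1/(hA) = 1/(19.5·2.57) = 0.01995 K/W
ΣR = 0.05230 + 5.748×10^-4 + 0.3120 + 0.01995 = 0.3848 K/W
Q = ΔT/ΣR = (20 °C − -3.52 °C)/0.3848 = 61.1 W

Q = 61.1 W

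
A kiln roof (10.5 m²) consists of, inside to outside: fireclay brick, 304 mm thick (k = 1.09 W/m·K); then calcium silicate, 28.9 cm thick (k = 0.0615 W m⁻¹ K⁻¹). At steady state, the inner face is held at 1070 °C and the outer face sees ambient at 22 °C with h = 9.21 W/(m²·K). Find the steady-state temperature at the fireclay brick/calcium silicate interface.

Series thermal resistances, inner to outer:
  R_fireclay brick = L/(kA) = 0.304/(1.09·10.5) = 0.02656 K/W
  R_calcium silicate = L/(kA) = 0.289/(0.0615·10.5) = 0.4475 K/W
  R_conv,out = 1/(hA) = 1/(9.21·10.5) = 0.01034 K/W
ΣR = 0.02656 + 0.4475 + 0.01034 = 0.4844 K/W
Q = ΔT/ΣR = (1070 °C − 22 °C)/0.4844 = 2164 W
From the inner boundary to the fireclay brick/calcium silicate interface, ΣR_partial = 0.02656 K/W.
T_interface = T_in − Q·ΣR_partial = 1070 °C − (2164)(0.02656) = 1013 °C

T = 1013 °C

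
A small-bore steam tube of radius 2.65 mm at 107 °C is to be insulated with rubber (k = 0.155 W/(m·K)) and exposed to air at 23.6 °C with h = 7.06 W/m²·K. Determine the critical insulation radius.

r_cr = 2.20 cm

For a cylinder, r_cr = k_ins/h = 0.155/7.06 = 0.0220 m = 2.20 cm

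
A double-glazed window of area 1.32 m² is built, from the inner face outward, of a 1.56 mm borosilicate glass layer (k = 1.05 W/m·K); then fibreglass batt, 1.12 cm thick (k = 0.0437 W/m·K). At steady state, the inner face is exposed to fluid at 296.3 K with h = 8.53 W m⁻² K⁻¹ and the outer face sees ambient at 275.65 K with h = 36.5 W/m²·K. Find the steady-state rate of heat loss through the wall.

Q = 67.7 W

Treat each layer as a resistance in series:
  R_conv,in = 1/(hA) = 1/(8.53·1.32) = 0.08881 K/W
  R_borosilicate glass = L/(kA) = 0.00156/(1.05·1.32) = 0.001126 K/W
  R_fibreglass batt = L/(kA) = 0.0112/(0.0437·1.32) = 0.1942 K/W
  R_conv,out = 1/(hA) = 1/(36.5·1.32) = 0.02076 K/W
ΣR = 0.08881 + 0.001126 + 0.1942 + 0.02076 = 0.3049 K/W
Q = ΔT/ΣR = (296.3 K − 275.65 K)/0.3049 = 67.7 W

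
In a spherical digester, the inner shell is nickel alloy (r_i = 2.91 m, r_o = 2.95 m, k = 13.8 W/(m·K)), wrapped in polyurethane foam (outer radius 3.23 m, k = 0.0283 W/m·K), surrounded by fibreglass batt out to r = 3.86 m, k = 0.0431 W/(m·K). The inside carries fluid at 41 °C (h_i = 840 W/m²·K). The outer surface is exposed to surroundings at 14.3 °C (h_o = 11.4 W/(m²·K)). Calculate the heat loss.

Q = 151 W

Series thermal resistances, inner to outer:
  R_conv,in = 1/(4πr²h) = 1/(4π·2.91²·840) = 1.119×10^-5 K/W
  R_nickel alloy = (1/2.91 − 1/2.95)/(4πk) = 0.004660/(4π·13.8) = 2.687×10^-5 K/W
  R_polyurethane foam = (1/2.95 − 1/3.23)/(4πk) = 0.02939/(4π·0.0283) = 0.08263 K/W
  R_fibreglass batt = (1/3.23 − 1/3.86)/(4πk) = 0.05053/(4π·0.0431) = 0.09330 K/W
  R_conv,out = 1/(4πr²h) = 1/(4π·3.86²·11.4) = 4.685×10^-4 K/W
ΣR = 1.119×10^-5 + 2.687×10^-5 + 0.08263 + 0.09330 + 4.685×10^-4 = 0.1764 K/W
Q = ΔT/ΣR = (41 °C − 14.3 °C)/0.1764 = 151 W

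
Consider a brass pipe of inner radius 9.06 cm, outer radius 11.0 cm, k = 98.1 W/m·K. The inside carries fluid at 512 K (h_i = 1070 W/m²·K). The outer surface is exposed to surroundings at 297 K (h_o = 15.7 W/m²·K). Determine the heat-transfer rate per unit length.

Q' = 2.28 kW/m

Resistance network (inner→outer):
  R'_conv,in = 1/(2πr h) = 1/(2π·0.0906·1070) = 0.001642 m·K/W
  R'_brass = ln(0.110/0.0906)/(2πk) = 0.1940/(2π·98.1) = 3.148×10^-4 m·K/W
  R'_conv,out = 1/(2πr h) = 1/(2π·0.110·15.7) = 0.09216 m·K/W
ΣR = 0.001642 + 3.148×10^-4 + 0.09216 = 0.09412 m·K/W
Q' = ΔT/ΣR = (512 K − 297 K)/0.09412 = 2280 W/m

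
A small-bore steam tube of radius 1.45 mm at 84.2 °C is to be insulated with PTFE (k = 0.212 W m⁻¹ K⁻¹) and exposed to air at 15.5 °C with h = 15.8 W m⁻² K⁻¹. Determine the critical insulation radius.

For a cylinder, r_cr = k_ins/h = 0.212/15.8 = 0.0134 m = 1.34 cm

r_cr = 1.34 cm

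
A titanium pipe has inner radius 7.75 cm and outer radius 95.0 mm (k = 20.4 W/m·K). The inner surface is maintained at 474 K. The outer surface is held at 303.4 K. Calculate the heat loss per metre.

Q' = 107 kW/m

Q' = 2πk·ΔT/ln(r₂/r₁) = 2π × 20.4 × 170.6 / ln(0.0950/0.0775) = 1.07×10^5 W/m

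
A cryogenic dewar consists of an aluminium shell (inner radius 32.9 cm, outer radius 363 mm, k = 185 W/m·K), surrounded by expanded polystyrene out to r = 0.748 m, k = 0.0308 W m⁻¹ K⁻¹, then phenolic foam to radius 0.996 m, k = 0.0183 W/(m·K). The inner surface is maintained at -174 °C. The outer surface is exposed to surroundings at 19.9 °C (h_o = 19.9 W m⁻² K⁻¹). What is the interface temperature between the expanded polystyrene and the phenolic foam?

T = -35.1 °C

Resistance network (inner→outer):
  R_aluminium = (1/0.329 − 1/0.363)/(4πk) = 0.2847/(4π·185) = 1.225×10^-4 K/W
  R_expanded polystyrene = (1/0.363 − 1/0.748)/(4πk) = 1.418/(4π·0.0308) = 3.663 K/W
  R_phenolic foam = (1/0.748 − 1/0.996)/(4πk) = 0.3329/(4π·0.0183) = 1.448 K/W
  R_conv,out = 1/(4πr²h) = 1/(4π·0.996²·19.9) = 0.004031 K/W
ΣR = 1.225×10^-4 + 3.663 + 1.448 + 0.004031 = 5.115 K/W
Q = ΔT/ΣR = (-174 °C − 19.9 °C)/5.115 = -37.91 W
From the inner boundary to the expanded polystyrene/phenolic foam interface, ΣR_partial = 3.663 K/W.
T_interface = T_in − Q·ΣR_partial = -174 °C − (-37.91)(3.663) = -35.1 °C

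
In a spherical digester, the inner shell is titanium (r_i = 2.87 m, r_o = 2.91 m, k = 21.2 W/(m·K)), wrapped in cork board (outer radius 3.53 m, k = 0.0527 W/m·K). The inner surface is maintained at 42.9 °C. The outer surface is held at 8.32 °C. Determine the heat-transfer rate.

Q = 379 W

Resistance network (inner→outer):
  R_titanium = (1/2.87 − 1/2.91)/(4πk) = 0.004789/(4π·21.2) = 1.798×10^-5 K/W
  R_cork board = (1/2.91 − 1/3.53)/(4πk) = 0.06036/(4π·0.0527) = 0.09114 K/W
ΣR = 1.798×10^-5 + 0.09114 = 0.09116 K/W
Q = ΔT/ΣR = (42.9 °C − 8.32 °C)/0.09116 = 379 W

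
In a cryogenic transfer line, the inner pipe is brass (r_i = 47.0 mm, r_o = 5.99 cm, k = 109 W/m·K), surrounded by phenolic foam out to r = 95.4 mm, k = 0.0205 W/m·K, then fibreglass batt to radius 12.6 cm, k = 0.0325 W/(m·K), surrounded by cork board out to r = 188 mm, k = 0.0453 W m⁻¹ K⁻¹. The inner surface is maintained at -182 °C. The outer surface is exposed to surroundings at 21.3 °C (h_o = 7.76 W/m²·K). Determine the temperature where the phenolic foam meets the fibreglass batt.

Resistance network (inner→outer):
  R'_brass = ln(0.0599/0.0470)/(2πk) = 0.2425/(2π·109) = 3.541×10^-4 m·K/W
  R'_phenolic foam = ln(0.0954/0.0599)/(2πk) = 0.4654/(2π·0.0205) = 3.613 m·K/W
  R'_fibreglass batt = ln(0.126/0.0954)/(2πk) = 0.2782/(2π·0.0325) = 1.362 m·K/W
  R'_cork board = ln(0.188/0.126)/(2πk) = 0.4002/(2π·0.0453) = 1.406 m·K/W
  R'_conv,out = 1/(2πr h) = 1/(2π·0.188·7.76) = 0.1091 m·K/W
ΣR = 3.541×10^-4 + 3.613 + 1.362 + 1.406 + 0.1091 = 6.490 m·K/W
Q' = ΔT/ΣR = (-182 °C − 21.3 °C)/6.490 = -31.33 W/m
From the inner boundary to the phenolic foam/fibreglass batt interface, ΣR_partial = 3.613 m·K/W.
T_interface = T_in − Q'·ΣR_partial = -182 °C − (-31.33)(3.613) = -68.8 °C

T = -68.8 °C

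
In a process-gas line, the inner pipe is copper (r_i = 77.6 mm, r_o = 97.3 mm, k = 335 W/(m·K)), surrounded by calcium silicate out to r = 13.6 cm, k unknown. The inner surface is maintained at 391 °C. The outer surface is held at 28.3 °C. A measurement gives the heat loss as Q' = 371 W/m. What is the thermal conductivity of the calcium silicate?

k = 0.0545 W/m·K

ΣR = ΔT/Q' = |391 − 28.3|/371 = 0.9776 m·K/W
Known resistances:
  R'_copper = ln(0.0973/0.0776)/(2πk) = 0.2262/(2π·335) = 1.075×10^-4 m·K/W
R_calcium silicate = ΣR − ΣR_known = 0.9776 − 1.075×10^-4 = 0.9775 m·K/W
ln(r₂/r₁)/(2πk) = 0.9775 ⇒ k = 0.3349/(2π·0.9775) = 0.0545 W/m·K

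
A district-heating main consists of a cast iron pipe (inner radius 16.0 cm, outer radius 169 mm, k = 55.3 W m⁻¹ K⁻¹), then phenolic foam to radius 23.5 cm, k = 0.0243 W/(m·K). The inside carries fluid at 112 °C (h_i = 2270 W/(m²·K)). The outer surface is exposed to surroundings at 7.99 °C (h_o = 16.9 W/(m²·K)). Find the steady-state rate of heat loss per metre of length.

Q' = 47.3 W/m

Treat each layer as a resistance in series:
  R'_conv,in = 1/(2πr h) = 1/(2π·0.160·2270) = 4.382×10^-4 m·K/W
  R'_cast iron = ln(0.169/0.160)/(2πk) = 0.05472/(2π·55.3) = 1.575×10^-4 m·K/W
  R'_phenolic foam = ln(0.235/0.169)/(2πk) = 0.3297/(2π·0.0243) = 2.159 m·K/W
  R'_conv,out = 1/(2πr h) = 1/(2π·0.235·16.9) = 0.04007 m·K/W
ΣR = 4.382×10^-4 + 1.575×10^-4 + 2.159 + 0.04007 = 2.200 m·K/W
Q' = ΔT/ΣR = (112 °C − 7.99 °C)/2.200 = 47.3 W/m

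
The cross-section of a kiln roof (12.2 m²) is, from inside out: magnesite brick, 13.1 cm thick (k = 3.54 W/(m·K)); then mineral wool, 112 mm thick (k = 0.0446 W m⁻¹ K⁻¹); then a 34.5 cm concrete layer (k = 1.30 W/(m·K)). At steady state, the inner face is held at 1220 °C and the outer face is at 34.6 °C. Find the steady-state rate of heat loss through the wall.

Q = 5.14 kW

Series thermal resistances, inner to outer:
  R_magnesite brick = L/(kA) = 0.131/(3.54·12.2) = 0.003033 K/W
  R_mineral wool = L/(kA) = 0.112/(0.0446·12.2) = 0.2058 K/W
  R_concrete = L/(kA) = 0.345/(1.30·12.2) = 0.02175 K/W
ΣR = 0.003033 + 0.2058 + 0.02175 = 0.2306 K/W
Q = ΔT/ΣR = (1220 °C − 34.6 °C)/0.2306 = 5140 W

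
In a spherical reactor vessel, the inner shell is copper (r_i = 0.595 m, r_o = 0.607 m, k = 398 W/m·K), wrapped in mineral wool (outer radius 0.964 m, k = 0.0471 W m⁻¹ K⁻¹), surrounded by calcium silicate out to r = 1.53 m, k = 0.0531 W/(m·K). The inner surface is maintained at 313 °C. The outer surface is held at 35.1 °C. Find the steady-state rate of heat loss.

Series thermal resistances, inner to outer:
  R_copper = (1/0.595 − 1/0.607)/(4πk) = 0.03323/(4π·398) = 6.643×10^-6 K/W
  R_mineral wool = (1/0.607 − 1/0.964)/(4πk) = 0.6101/(4π·0.0471) = 1.031 K/W
  R_calcium silicate = (1/0.964 − 1/1.53)/(4πk) = 0.3837/(4π·0.0531) = 0.5751 K/W
ΣR = 6.643×10^-6 + 1.031 + 0.5751 = 1.606 K/W
Q = ΔT/ΣR = (313 °C − 35.1 °C)/1.606 = 173 W

Q = 173 W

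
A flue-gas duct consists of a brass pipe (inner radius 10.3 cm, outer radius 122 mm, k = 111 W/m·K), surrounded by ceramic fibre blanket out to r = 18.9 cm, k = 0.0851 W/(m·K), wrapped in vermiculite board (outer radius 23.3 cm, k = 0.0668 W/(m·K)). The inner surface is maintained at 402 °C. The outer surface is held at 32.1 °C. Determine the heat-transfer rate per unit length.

Q' = 281 W/m

Series thermal resistances, inner to outer:
  R'_brass = ln(0.122/0.103)/(2πk) = 0.1693/(2π·111) = 2.427×10^-4 m·K/W
  R'_ceramic fibre blanket = ln(0.189/0.122)/(2πk) = 0.4377/(2π·0.0851) = 0.8186 m·K/W
  R'_vermiculite board = ln(0.233/0.189)/(2πk) = 0.2093/(2π·0.0668) = 0.4986 m·K/W
ΣR = 2.427×10^-4 + 0.8186 + 0.4986 = 1.317 m·K/W
Q' = ΔT/ΣR = (402 °C − 32.1 °C)/1.317 = 281 W/m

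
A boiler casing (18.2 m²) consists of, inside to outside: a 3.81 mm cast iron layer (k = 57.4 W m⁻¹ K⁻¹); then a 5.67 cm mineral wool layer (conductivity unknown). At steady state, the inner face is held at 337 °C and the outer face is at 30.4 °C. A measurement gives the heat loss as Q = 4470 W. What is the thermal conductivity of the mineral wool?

ΣR = ΔT/Q = |337 − 30.4|/4470 = 0.06859 K/W
Known resistances:
  R_cast iron = L/(kA) = 0.00381/(57.4·18.2) = 3.647×10^-6 K/W
R_mineral wool = ΣR − ΣR_known = 0.06859 − 3.647×10^-6 = 0.06859 K/W
L/(kA) = 0.06859 ⇒ k = 0.0567/(0.06859·18.2) = 0.0454 W/m·K

k = 0.0454 W/m·K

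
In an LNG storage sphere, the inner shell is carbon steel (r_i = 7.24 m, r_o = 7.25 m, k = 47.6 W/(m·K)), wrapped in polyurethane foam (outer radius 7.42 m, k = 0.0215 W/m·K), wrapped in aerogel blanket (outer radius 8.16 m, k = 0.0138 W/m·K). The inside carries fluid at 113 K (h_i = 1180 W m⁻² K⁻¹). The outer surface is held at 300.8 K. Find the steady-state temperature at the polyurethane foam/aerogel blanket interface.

T = 140 K

Resistance network (inner→outer):
  R_conv,in = 1/(4πr²h) = 1/(4π·7.24²·1180) = 1.287×10^-6 K/W
  R_carbon steel = (1/7.24 − 1/7.25)/(4πk) = 1.905×10^-4/(4π·47.6) = 3.185×10^-7 K/W
  R_polyurethane foam = (1/7.25 − 1/7.42)/(4πk) = 0.003160/(4π·0.0215) = 0.01170 K/W
  R_aerogel blanket = (1/7.42 − 1/8.16)/(4πk) = 0.01222/(4π·0.0138) = 0.07048 K/W
ΣR = 1.287×10^-6 + 3.185×10^-7 + 0.01170 + 0.07048 = 0.08218 K/W
Q = ΔT/ΣR = (113 K − 300.8 K)/0.08218 = -2285 W
From the inner boundary to the polyurethane foam/aerogel blanket interface, ΣR_partial = 0.01170 K/W.
T_interface = T_in − Q·ΣR_partial = 113 K − (-2285)(0.01170) = 140 K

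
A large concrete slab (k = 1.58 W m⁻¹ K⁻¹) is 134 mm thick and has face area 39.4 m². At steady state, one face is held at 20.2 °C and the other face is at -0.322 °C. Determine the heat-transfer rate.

Q = 9.53 kW

Q = kA·ΔT/L = 1.58 × 39.4 × |20.2 °C − -0.322 °C| / 0.134 = 9530 W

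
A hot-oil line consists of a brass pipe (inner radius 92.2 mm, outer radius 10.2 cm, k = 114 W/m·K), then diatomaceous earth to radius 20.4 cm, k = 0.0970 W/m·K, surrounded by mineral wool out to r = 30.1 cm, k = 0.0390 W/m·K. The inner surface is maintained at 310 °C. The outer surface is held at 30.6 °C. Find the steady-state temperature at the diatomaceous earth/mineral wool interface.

Treat each layer as a resistance in series:
  R'_brass = ln(0.102/0.0922)/(2πk) = 0.1010/(2π·114) = 1.410×10^-4 m·K/W
  R'_diatomaceous earth = ln(0.204/0.102)/(2πk) = 0.6931/(2π·0.0970) = 1.137 m·K/W
  R'_mineral wool = ln(0.301/0.204)/(2πk) = 0.3890/(2π·0.0390) = 1.587 m·K/W
ΣR = 1.410×10^-4 + 1.137 + 1.587 = 2.724 m·K/W
Q' = ΔT/ΣR = (310 °C − 30.6 °C)/2.724 = 102.6 W/m
From the inner boundary to the diatomaceous earth/mineral wool interface, ΣR_partial = 1.137 m·K/W.
T_interface = T_in − Q'·ΣR_partial = 310 °C − (102.6)(1.137) = 193 °C

T = 193 °C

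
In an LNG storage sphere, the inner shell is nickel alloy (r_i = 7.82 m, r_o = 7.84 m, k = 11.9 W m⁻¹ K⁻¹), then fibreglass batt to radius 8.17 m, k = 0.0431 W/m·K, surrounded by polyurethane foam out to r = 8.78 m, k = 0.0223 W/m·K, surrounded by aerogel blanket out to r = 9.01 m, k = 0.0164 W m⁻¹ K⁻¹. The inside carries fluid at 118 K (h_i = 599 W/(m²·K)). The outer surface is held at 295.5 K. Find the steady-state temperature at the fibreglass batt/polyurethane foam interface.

Treat each layer as a resistance in series:
  R_conv,in = 1/(4πr²h) = 1/(4π·7.82²·599) = 2.172×10^-6 K/W
  R_nickel alloy = (1/7.82 − 1/7.84)/(4πk) = 3.262×10^-4/(4π·11.9) = 2.181×10^-6 K/W
  R_fibreglass batt = (1/7.84 − 1/8.17)/(4πk) = 0.005152/(4π·0.0431) = 0.009512 K/W
  R_polyurethane foam = (1/8.17 − 1/8.78)/(4πk) = 0.008504/(4π·0.0223) = 0.03035 K/W
  R_aerogel blanket = (1/8.78 − 1/9.01)/(4πk) = 0.002907/(4π·0.0164) = 0.01411 K/W
ΣR = 2.172×10^-6 + 2.181×10^-6 + 0.009512 + 0.03035 + 0.01411 = 0.05398 K/W
Q = ΔT/ΣR = (118 K − 295.5 K)/0.05398 = -3288 W
From the inner boundary to the fibreglass batt/polyurethane foam interface, ΣR_partial = 0.009516 K/W.
T_interface = T_in − Q·ΣR_partial = 118 K − (-3288)(0.009516) = 149 K

T = 149 K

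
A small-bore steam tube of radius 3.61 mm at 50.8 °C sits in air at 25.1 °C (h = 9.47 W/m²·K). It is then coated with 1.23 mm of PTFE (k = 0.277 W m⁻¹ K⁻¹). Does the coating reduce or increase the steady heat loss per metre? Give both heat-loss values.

increases: 5.52 → 7.06 W/m

Critical radius for a cylinder: r_cr = k/h = 0.0293 m = 2.93 cm.
Outer radius after coating: r₂ = 0.00361 + 0.00123 = 0.00484 m.
Since r₁ < r_cr and r₂ ≤ r_cr, the coating moves toward the maximum at r_cr — heat loss rises.
Bare: R = 1/(2πr₁h) = 4.655 m·K/W; Q = 25.7/4.655 = 5.52 W/m.
Coated: R = R_cond + R_conv = 3.641 m·K/W; Q = 25.7/3.641 = 7.06 W/m.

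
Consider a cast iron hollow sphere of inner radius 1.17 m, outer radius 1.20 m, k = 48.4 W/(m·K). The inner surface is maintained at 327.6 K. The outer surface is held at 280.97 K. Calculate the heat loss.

Q = 1.33×10^6 W

Q = 4πk·ΔT/(1/r₁ − 1/r₂) = 4π × 48.4 × 46.63 / (1/1.17 − 1/1.20) = 1.33×10^6 W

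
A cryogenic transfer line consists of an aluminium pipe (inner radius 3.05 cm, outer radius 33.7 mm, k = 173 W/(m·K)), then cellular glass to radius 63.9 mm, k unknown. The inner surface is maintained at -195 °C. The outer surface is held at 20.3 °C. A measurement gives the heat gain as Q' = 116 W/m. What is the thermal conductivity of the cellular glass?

k = 0.0549 W/m·K

ΣR = ΔT/Q' = |-195 − 20.3|/116 = 1.856 m·K/W
Known resistances:
  R'_aluminium = ln(0.0337/0.0305)/(2πk) = 0.09977/(2π·173) = 9.179×10^-5 m·K/W
R_cellular glass = ΣR − ΣR_known = 1.856 − 9.179×10^-5 = 1.856 m·K/W
ln(r₂/r₁)/(2πk) = 1.856 ⇒ k = 0.6398/(2π·1.856) = 0.0549 W/m·K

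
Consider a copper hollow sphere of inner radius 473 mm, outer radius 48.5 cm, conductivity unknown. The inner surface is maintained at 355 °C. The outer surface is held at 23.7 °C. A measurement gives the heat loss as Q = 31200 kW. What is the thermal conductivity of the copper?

k = 392 W/m·K

ΣR = ΔT/Q = |355 − 23.7|/3.12×10^7 = 1.062×10^-5 K/W
(1/r₁−1/r₂)/(4πk) = 1.062×10^-5 ⇒ k = 0.05231/(4π·1.062×10^-5) = 392 W/m·K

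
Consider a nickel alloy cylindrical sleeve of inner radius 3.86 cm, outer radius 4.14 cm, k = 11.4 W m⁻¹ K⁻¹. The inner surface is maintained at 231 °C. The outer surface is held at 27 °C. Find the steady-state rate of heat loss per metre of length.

Q' = 209 kW/m

Q' = 2πk·ΔT/ln(r₂/r₁) = 2π × 11.4 × 204 / ln(0.0414/0.0386) = 2.09×10^5 W/m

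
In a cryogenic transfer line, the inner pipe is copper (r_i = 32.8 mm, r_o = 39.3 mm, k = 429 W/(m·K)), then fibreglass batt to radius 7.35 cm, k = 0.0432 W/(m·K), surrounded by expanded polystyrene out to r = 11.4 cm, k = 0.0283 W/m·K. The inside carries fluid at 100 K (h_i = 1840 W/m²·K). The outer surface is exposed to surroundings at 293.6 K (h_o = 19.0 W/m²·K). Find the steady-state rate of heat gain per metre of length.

Q' = 39.9 W/m

Treat each layer as a resistance in series:
  R'_conv,in = 1/(2πr h) = 1/(2π·0.0328·1840) = 0.002637 m·K/W
  R'_copper = ln(0.0393/0.0328)/(2πk) = 0.1808/(2π·429) = 6.707×10^-5 m·K/W
  R'_fibreglass batt = ln(0.0735/0.0393)/(2πk) = 0.6261/(2π·0.0432) = 2.306 m·K/W
  R'_expanded polystyrene = ln(0.114/0.0735)/(2πk) = 0.4389/(2π·0.0283) = 2.468 m·K/W
  R'_conv,out = 1/(2πr h) = 1/(2π·0.114·19.0) = 0.07348 m·K/W
ΣR = 0.002637 + 6.707×10^-5 + 2.306 + 2.468 + 0.07348 = 4.850 m·K/W
Q' = ΔT/ΣR = (100 K − 293.6 K)/4.850 = -39.9 W/m
(Negative Q' ⇒ heat flows inward; heat gain = 39.9 W/m.)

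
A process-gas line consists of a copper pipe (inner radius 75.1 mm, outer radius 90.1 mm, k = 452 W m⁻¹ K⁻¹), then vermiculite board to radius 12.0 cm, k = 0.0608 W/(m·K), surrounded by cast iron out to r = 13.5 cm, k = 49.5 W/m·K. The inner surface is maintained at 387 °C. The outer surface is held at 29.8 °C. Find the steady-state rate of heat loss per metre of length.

Q' = 476 W/m

Series thermal resistances, inner to outer:
  R'_copper = ln(0.0901/0.0751)/(2πk) = 0.1821/(2π·452) = 6.412×10^-5 m·K/W
  R'_vermiculite board = ln(0.120/0.0901)/(2πk) = 0.2866/(2π·0.0608) = 0.7502 m·K/W
  R'_cast iron = ln(0.135/0.120)/(2πk) = 0.1178/(2π·49.5) = 3.787×10^-4 m·K/W
ΣR = 6.412×10^-5 + 0.7502 + 3.787×10^-4 = 0.7506 m·K/W
Q' = ΔT/ΣR = (387 °C − 29.8 °C)/0.7506 = 476 W/m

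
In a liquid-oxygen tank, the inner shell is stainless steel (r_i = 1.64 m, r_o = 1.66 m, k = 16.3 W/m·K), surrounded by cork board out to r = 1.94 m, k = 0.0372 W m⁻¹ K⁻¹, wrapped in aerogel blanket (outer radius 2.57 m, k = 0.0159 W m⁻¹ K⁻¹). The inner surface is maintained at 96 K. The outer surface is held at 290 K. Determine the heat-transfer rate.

Treat each layer as a resistance in series:
  R_stainless steel = (1/1.64 − 1/1.66)/(4πk) = 0.007346/(4π·16.3) = 3.587×10^-5 K/W
  R_cork board = (1/1.66 − 1/1.94)/(4πk) = 0.08695/(4π·0.0372) = 0.1860 K/W
  R_aerogel blanket = (1/1.94 − 1/2.57)/(4πk) = 0.1264/(4π·0.0159) = 0.6324 K/W
ΣR = 3.587×10^-5 + 0.1860 + 0.6324 = 0.8184 K/W
Q = ΔT/ΣR = (96 K − 290 K)/0.8184 = -237 W
(Negative Q ⇒ heat flows inward; heat gain = 237 W.)

Q = 237 W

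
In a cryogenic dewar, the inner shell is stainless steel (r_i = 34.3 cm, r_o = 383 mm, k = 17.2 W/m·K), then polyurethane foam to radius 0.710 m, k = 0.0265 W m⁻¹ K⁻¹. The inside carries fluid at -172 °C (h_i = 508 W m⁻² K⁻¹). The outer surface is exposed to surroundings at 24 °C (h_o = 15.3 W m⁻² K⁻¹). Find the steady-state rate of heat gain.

Q = 54.1 W

Series thermal resistances, inner to outer:
  R_conv,in = 1/(4πr²h) = 1/(4π·0.343²·508) = 0.001331 K/W
  R_stainless steel = (1/0.343 − 1/0.383)/(4πk) = 0.3045/(4π·17.2) = 0.001409 K/W
  R_polyurethane foam = (1/0.383 − 1/0.710)/(4πk) = 1.203/(4π·0.0265) = 3.611 K/W
  R_conv,out = 1/(4πr²h) = 1/(4π·0.710²·15.3) = 0.01032 K/W
ΣR = 0.001331 + 0.001409 + 3.611 + 0.01032 = 3.624 K/W
Q = ΔT/ΣR = (-172 °C − 24 °C)/3.624 = -54.1 W
(Negative Q ⇒ heat flows inward; heat gain = 54.1 W.)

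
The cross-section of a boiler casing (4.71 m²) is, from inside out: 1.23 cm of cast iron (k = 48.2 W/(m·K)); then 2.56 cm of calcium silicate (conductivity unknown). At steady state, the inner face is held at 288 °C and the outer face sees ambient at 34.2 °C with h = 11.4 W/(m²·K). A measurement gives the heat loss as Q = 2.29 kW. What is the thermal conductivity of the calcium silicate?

k = 0.0590 W/m·K

ΣR = ΔT/Q = |288 − 34.2|/2290 = 0.1108 K/W
Known resistances:
  R_cast iron = L/(kA) = 0.0123/(48.2·4.71) = 5.418×10^-5 K/W
  R_conv,out = 1/(hA) = 1/(11.4·4.71) = 0.01862 K/W
R_calcium silicate = ΣR − ΣR_known = 0.1108 − 0.01867 = 0.09213 K/W
L/(kA) = 0.09213 ⇒ k = 0.0256/(0.09213·4.71) = 0.0590 W/m·K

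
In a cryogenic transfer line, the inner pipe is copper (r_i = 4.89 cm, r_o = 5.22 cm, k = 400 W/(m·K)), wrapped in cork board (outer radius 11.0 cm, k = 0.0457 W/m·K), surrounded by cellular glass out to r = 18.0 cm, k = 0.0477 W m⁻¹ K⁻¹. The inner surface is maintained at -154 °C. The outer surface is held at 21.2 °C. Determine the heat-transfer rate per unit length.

Series thermal resistances, inner to outer:
  R'_copper = ln(0.0522/0.0489)/(2πk) = 0.06531/(2π·400) = 2.598×10^-5 m·K/W
  R'_cork board = ln(0.110/0.0522)/(2πk) = 0.7454/(2π·0.0457) = 2.596 m·K/W
  R'_cellular glass = ln(0.180/0.110)/(2πk) = 0.4925/(2π·0.0477) = 1.643 m·K/W
ΣR = 2.598×10^-5 + 2.596 + 1.643 = 4.239 m·K/W
Q' = ΔT/ΣR = (-154 °C − 21.2 °C)/4.239 = -41.3 W/m
(Negative Q' ⇒ heat flows inward; heat gain = 41.3 W/m.)

Q' = 41.3 W/m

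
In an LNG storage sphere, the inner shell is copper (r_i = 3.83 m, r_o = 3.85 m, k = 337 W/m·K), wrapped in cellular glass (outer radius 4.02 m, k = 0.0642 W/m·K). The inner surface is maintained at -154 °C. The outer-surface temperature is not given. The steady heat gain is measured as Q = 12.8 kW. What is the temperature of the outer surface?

T_out = 20.3 °C

Series resistances:
  R_copper = (1/3.83 − 1/3.85)/(4πk) = 0.001356/(4π·337) = 3.203×10^-7 K/W
  R_cellular glass = (1/3.85 − 1/4.02)/(4πk) = 0.01098/(4π·0.0642) = 0.01361 K/W
ΣR = 0.01362 K/W
ΔT = Q·ΣR = 12800 × 0.01362 = 174.3 K
Heat flows inward, so T_out = T_in + ΔT = -154 + 174.3 = 20.3 °C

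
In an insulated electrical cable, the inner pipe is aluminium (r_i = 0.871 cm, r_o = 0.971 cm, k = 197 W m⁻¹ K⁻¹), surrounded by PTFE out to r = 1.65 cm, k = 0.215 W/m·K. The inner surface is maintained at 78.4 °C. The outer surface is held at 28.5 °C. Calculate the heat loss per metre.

Q' = 127 W/m

Treat each layer as a resistance in series:
  R'_aluminium = ln(0.00971/0.00871)/(2πk) = 0.1087/(2π·197) = 8.781×10^-5 m·K/W
  R'_PTFE = ln(0.0165/0.00971)/(2πk) = 0.5302/(2π·0.215) = 0.3925 m·K/W
ΣR = 8.781×10^-5 + 0.3925 = 0.3926 m·K/W
Q' = ΔT/ΣR = (78.4 °C − 28.5 °C)/0.3926 = 127 W/m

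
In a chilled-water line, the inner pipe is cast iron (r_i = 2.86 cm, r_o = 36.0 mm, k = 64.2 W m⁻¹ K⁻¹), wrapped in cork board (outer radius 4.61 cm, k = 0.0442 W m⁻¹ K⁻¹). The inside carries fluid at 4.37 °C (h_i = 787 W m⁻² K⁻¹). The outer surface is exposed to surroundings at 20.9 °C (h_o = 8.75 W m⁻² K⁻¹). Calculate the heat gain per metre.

Q' = 12.8 W/m

Treat each layer as a resistance in series:
  R'_conv,in = 1/(2πr h) = 1/(2π·0.0286·787) = 0.007071 m·K/W
  R'_cast iron = ln(0.0360/0.0286)/(2πk) = 0.2301/(2π·64.2) = 5.705×10^-4 m·K/W
  R'_cork board = ln(0.0461/0.0360)/(2πk) = 0.2473/(2π·0.0442) = 0.8905 m·K/W
  R'_conv,out = 1/(2πr h) = 1/(2π·0.0461·8.75) = 0.3946 m·K/W
ΣR = 0.007071 + 5.705×10^-4 + 0.8905 + 0.3946 = 1.293 m·K/W
Q' = ΔT/ΣR = (4.37 °C − 20.9 °C)/1.293 = -12.8 W/m
(Negative Q' ⇒ heat flows inward; heat gain = 12.8 W/m.)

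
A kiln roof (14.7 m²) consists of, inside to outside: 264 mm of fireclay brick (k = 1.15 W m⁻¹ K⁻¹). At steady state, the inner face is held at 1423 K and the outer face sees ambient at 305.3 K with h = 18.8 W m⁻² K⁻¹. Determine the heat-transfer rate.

Treat each layer as a resistance in series:
  R_fireclay brick = L/(kA) = 0.264/(1.15·14.7) = 0.01562 K/W
  R_conv,out = 1/(hA) = 1/(18.8·14.7) = 0.003618 K/W
ΣR = 0.01562 + 0.003618 = 0.01924 K/W
Q = ΔT/ΣR = (1423 K − 305.3 K)/0.01924 = 58100 W

Q = 58100 W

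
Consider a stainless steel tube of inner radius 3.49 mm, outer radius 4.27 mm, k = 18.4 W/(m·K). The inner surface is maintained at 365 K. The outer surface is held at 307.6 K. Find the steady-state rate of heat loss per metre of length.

Q' = 2πk·ΔT/ln(r₂/r₁) = 2π × 18.4 × 57.4 / ln(0.00427/0.00349) = 32900 W/m

Q' = 32.9 kW/m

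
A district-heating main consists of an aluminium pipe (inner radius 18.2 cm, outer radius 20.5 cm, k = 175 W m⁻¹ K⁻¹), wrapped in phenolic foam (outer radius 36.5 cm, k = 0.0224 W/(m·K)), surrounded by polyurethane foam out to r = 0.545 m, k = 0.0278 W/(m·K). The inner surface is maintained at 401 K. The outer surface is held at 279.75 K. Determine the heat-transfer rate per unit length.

Q' = 19.0 W/m

Series thermal resistances, inner to outer:
  R'_aluminium = ln(0.205/0.182)/(2πk) = 0.1190/(2π·175) = 1.082×10^-4 m·K/W
  R'_phenolic foam = ln(0.365/0.205)/(2πk) = 0.5769/(2π·0.0224) = 4.099 m·K/W
  R'_polyurethane foam = ln(0.545/0.365)/(2πk) = 0.4009/(2π·0.0278) = 2.295 m·K/W
ΣR = 1.082×10^-4 + 4.099 + 2.295 = 6.394 m·K/W
Q' = ΔT/ΣR = (401 K − 279.75 K)/6.394 = 19.0 W/m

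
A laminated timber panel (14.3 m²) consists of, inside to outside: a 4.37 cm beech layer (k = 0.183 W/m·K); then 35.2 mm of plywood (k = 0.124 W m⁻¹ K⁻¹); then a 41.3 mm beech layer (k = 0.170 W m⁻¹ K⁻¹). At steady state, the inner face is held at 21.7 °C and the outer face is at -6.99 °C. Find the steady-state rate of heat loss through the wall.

Q = 536 W

Series thermal resistances, inner to outer:
  R_beech = L/(kA) = 0.0437/(0.183·14.3) = 0.01670 K/W
  R_plywood = L/(kA) = 0.0352/(0.124·14.3) = 0.01985 K/W
  R_beech = L/(kA) = 0.0413/(0.170·14.3) = 0.01699 K/W
ΣR = 0.01670 + 0.01985 + 0.01699 = 0.05354 K/W
Q = ΔT/ΣR = (21.7 °C − -6.99 °C)/0.05354 = 536 W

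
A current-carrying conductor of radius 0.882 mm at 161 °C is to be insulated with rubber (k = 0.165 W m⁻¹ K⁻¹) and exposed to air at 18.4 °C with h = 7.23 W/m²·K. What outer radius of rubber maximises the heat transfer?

r_cr = 2.28 cm

For a cylinder, r_cr = k_ins/h = 0.165/7.23 = 0.0228 m = 2.28 cm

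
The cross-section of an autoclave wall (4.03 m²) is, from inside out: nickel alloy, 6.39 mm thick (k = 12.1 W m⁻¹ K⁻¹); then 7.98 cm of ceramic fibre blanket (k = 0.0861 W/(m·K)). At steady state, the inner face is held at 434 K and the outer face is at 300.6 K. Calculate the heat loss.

Q = 580 W

Series thermal resistances, inner to outer:
  R_nickel alloy = L/(kA) = 0.00639/(12.1·4.03) = 1.310×10^-4 K/W
  R_ceramic fibre blanket = L/(kA) = 0.0798/(0.0861·4.03) = 0.2300 K/W
ΣR = 1.310×10^-4 + 0.2300 = 0.2301 K/W
Q = ΔT/ΣR = (434 K − 300.6 K)/0.2301 = 580 W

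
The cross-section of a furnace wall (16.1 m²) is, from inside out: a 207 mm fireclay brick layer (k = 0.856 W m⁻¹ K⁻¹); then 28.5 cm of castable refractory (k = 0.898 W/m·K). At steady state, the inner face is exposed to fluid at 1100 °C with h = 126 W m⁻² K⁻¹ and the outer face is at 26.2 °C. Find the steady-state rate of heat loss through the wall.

Treat each layer as a resistance in series:
  R_conv,in = 1/(hA) = 1/(126·16.1) = 4.930×10^-4 K/W
  R_fireclay brick = L/(kA) = 0.207/(0.856·16.1) = 0.01502 K/W
  R_castable refractory = L/(kA) = 0.285/(0.898·16.1) = 0.01971 K/W
ΣR = 4.930×10^-4 + 0.01502 + 0.01971 = 0.03522 K/W
Q = ΔT/ΣR = (1100 °C − 26.2 °C)/0.03522 = 30500 W

Q = 30.5 kW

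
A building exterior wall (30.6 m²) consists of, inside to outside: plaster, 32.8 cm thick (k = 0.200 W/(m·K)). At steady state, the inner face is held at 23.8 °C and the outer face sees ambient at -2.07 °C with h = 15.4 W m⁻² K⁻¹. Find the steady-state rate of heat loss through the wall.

Q = 464 W

Treat each layer as a resistance in series:
  R_plaster = L/(kA) = 0.328/(0.200·30.6) = 0.05359 K/W
  R_conv,out = 1/(hA) = 1/(15.4·30.6) = 0.002122 K/W
ΣR = 0.05359 + 0.002122 = 0.05571 K/W
Q = ΔT/ΣR = (23.8 °C − -2.07 °C)/0.05571 = 464 W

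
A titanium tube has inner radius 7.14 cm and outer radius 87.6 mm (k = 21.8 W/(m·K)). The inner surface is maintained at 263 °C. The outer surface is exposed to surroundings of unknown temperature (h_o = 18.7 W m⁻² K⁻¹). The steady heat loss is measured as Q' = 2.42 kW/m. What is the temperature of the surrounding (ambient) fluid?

T_out = 24.3 °C

Series resistances:
  R'_titanium = ln(0.0876/0.0714)/(2πk) = 0.2045/(2π·21.8) = 0.001493 m·K/W
  R'_conv,out = 1/(2πr h) = 1/(2π·0.0876·18.7) = 0.09716 m·K/W
ΣR = 0.09865 m·K/W
ΔT = Q'·ΣR = 2420 × 0.09865 = 238.7 K
Heat flows outward, so T_out = T_in − ΔT = 263 − 238.7 = 24.3 °C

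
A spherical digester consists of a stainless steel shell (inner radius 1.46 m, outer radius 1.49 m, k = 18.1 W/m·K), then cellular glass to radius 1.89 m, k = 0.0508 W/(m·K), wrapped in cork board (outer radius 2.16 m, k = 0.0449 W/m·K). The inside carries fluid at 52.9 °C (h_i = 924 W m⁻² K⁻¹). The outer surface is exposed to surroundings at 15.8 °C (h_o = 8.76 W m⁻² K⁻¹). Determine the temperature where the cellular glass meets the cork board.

Treat each layer as a resistance in series:
  R_conv,in = 1/(4πr²h) = 1/(4π·1.46²·924) = 4.040×10^-5 K/W
  R_stainless steel = (1/1.46 − 1/1.49)/(4πk) = 0.01379/(4π·18.1) = 6.063×10^-5 K/W
  R_cellular glass = (1/1.49 − 1/1.89)/(4πk) = 0.1420/(4π·0.0508) = 0.2225 K/W
  R_cork board = (1/1.89 − 1/2.16)/(4πk) = 0.06614/(4π·0.0449) = 0.1172 K/W
  R_conv,out = 1/(4πr²h) = 1/(4π·2.16²·8.76) = 0.001947 K/W
ΣR = 4.040×10^-5 + 6.063×10^-5 + 0.2225 + 0.1172 + 0.001947 = 0.3417 K/W
Q = ΔT/ΣR = (52.9 °C − 15.8 °C)/0.3417 = 108.6 W
From the inner boundary to the cellular glass/cork board interface, ΣR_partial = 0.2226 K/W.
T_interface = T_in − Q·ΣR_partial = 52.9 °C − (108.6)(0.2226) = 28.7 °C

T = 28.7 °C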